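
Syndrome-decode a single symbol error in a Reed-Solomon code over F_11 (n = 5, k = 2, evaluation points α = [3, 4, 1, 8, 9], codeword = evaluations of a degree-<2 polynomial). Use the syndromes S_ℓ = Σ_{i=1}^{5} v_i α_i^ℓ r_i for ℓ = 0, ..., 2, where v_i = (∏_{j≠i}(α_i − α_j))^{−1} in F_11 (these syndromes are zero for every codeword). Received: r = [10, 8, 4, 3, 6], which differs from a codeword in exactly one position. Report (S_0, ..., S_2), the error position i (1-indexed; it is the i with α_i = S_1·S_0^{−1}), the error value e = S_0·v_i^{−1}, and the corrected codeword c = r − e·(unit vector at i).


S = (10, 7, 6), error at position 2, error magnitude e = 6, c = [10, 2, 4, 3, 6].

Step 1: column multipliers v_i = (∏_{j≠i}(α_i − α_j))^{−1} mod 11.
  i = 1 (α = 3): (3−4)(3−1)(3−8)(3−9) = (−1)·2·(−5)·(−6) = −60 ≡ 6, so v_1 = 6^{−1} = 2 (mod 11).
  i = 2 (α = 4): (4−3)(4−1)(4−8)(4−9) = 1·3·(−4)·(−5) = 60 ≡ 5, so v_2 = 5^{−1} = 9 (mod 11).
  i = 3 (α = 1): (1−3)(1−4)(1−8)(1−9) = (−2)·(−3)·(−7)·(−8) = 336 ≡ 6, so v_3 = 6^{−1} = 2 (mod 11).
  i = 4 (α = 8): (8−3)(8−4)(8−1)(8−9) = 5·4·7·(−1) = −140 ≡ 3, so v_4 = 3^{−1} = 4 (mod 11).
  i = 5 (α = 9): (9−3)(9−4)(9−1)(9−8) = 6·5·8·1 = 240 ≡ 9, so v_5 = 9^{−1} = 5 (mod 11).
  v = [2, 9, 2, 4, 5].
Step 2: syndromes of r = [10, 8, 4, 3, 6] (all sums mod 11).
  S_0 = Σ v_i r_i = 2·10 + 9·8 + 2·4 + 4·3 + 5·6 = 142 ≡ 10.
  S_1 = Σ v_i α_i r_i = 2·3·10 + 9·4·8 + 2·1·4 + 4·8·3 + 5·9·6 = 722 ≡ 7.
  α_i^2 mod 11 = [9, 5, 1, 9, 4].
  S_2 = Σ v_i α_i^2 r_i = 2·9·10 + 9·5·8 + 2·1·4 + 4·9·3 + 5·4·6 = 776 ≡ 6.
  S = (10, 7, 6) ≠ 0, so r is not a codeword (an error is present).
Step 3: locate the error. For a single error e at position i, S_ℓ = v_i·e·α_i^ℓ, so α_err = S_1/S_0.
  S_0^{−1} = 10^{−1} = 10 (mod 11), so α_err = 7·10 = 70 ≡ 4 = α_2. Error position i = 2.
  Consistency check: S_2/S_1 = 6·8 = 48 ≡ 4 = α_err ✓ (single-error assumption holds).
Step 4: error magnitude e = S_0/v_2 = S_0·∏_{j≠2}(α_2 − α_j) = 10·5 = 50 ≡ 6 (mod 11).
Step 5: correct position 2: c_2 = r_2 − e = 8 − 6 ≡ 2 (mod 11). Hence c = [10, 2, 4, 3, 6].
  Check: interpolating c through the α_i gives m(x) = 1 + 3·x (degree < 2) with m(α_i) = c_i for every i, so c is indeed a codeword.


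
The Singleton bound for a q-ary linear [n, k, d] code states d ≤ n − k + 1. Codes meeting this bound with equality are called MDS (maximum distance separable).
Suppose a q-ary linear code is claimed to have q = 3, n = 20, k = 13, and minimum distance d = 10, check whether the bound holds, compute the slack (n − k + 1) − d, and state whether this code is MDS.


Singleton RHS = n − k + 1 = 8, slack = -2, bound violated (no such code; not MDS).

Singleton bound: d ≤ n − k + 1.
Here n = 20, k = 13, so n − k + 1 = 8.
Given d = 10, check d ≤ 8: NO.
Slack = (n − k + 1) − d = -2.
The slack is negative: d = 10 exceeds n − k + 1 = 8 by 2, so the Singleton bound is violated and no linear [20, 13, 10]_3 code can exist. In particular it is not MDS (MDS requires d = n − k + 1 exactly).
Description: the claimed parameters are [20, 13, 10]_3; such a code would be impossible (violates the Singleton bound).


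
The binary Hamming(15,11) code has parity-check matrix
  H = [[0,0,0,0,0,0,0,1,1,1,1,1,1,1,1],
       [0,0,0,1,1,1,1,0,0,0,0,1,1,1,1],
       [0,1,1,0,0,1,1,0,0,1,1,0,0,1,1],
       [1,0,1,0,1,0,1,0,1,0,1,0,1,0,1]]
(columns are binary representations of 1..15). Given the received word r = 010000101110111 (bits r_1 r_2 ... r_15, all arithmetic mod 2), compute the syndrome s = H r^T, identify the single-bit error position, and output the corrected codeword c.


s = (0, 0, 0, 1)^T, error position = 1, corrected codeword c = 110000101110111

Compute s = H r^T mod 2 one row at a time:
  s_1 = 0 + 1 + 1 + 1 + 0 + 1 + 1 + 1 = 6 ≡ 0 (mod 2).
  s_2 = 0 + 0 + 0 + 1 + 0 + 1 + 1 + 1 = 4 ≡ 0 (mod 2).
  s_3 = 1 + 0 + 0 + 1 + 1 + 1 + 1 + 1 = 6 ≡ 0 (mod 2).
  s_4 = 0 + 0 + 0 + 1 + 1 + 1 + 1 + 1 = 5 ≡ 1 (mod 2).
s = (0, 0, 0, 1)^T — this equals column 1 of H (binary 0001), so error is at position 1.
Correct: flip bit 1 of r = 010000101110111 to get c = 110000101110111.


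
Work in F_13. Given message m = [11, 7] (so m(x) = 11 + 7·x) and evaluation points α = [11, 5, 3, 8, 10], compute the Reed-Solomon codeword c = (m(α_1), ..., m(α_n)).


c = [10, 7, 6, 2, 3]

Message polynomial: m(x) = 11 + 7·x (mod 13).
For each evaluation point α_i, compute m(α_i) mod 13:
  α_1 = 11: Horner steps 7 → 10, so m(11) = 10.
  α_2 = 5: Horner steps 7 → 7, so m(5) = 7.
  α_3 = 3: Horner steps 7 → 6, so m(3) = 6.
  α_4 = 8: Horner steps 7 → 2, so m(8) = 2.
  α_5 = 10: Horner steps 7 → 3, so m(10) = 3.
Codeword c = [10, 7, 6, 2, 3] ∈ F_13^5.


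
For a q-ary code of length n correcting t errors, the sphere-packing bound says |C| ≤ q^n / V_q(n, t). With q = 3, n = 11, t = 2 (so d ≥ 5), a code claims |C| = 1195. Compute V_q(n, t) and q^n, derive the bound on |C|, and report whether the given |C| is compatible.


V_q(n, t) = 243, q^n = 177147, Hamming bound = 729, |C| = 1195 > bound (violated).

Step 1: Compute V_q(n, t) = Σ_{j=0}^2 C(n, j) (q−1)^j.
  j = 0: C(11,0)·(2)^0 = 1·1 = 1.
  j = 1: C(11,1)·(2)^1 = 11·2 = 22.
  j = 2: C(11,2)·(2)^2 = 55·4 = 220.
  V_q(n, t) = 1 + 22 + 220 = 243.
Step 2: q^n = 3^11 = 177147.
Step 3: Hamming bound ⌊q^n / V_q(n,t)⌋ = ⌊177147/243⌋ = 729.
Step 4: Compare |C| = 1195 to 729: violated.
The claimed |C| lies above the Hamming bound, so no 3-ary code of length 11 with d ≥ 5 can have 1195 codewords.


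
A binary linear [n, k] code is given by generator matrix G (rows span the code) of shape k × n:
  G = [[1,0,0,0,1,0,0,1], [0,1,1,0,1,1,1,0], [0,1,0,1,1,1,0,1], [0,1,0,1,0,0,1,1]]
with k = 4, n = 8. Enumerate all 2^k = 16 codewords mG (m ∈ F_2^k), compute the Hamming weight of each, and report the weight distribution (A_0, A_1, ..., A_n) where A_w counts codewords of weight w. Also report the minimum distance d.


Weight distribution: A_0 = 1, A_2 = 1, A_3 = 2, A_4 = 5, A_5 = 6, A_6 = 1. Minimum distance d = 2.

Enumerate all 2^4 = 16 messages m ∈ F_2^4.
For each, compute codeword c = mG in F_2^8, then tally its weight.
  m = 0000 → c = 00000000, weight = 0.
  m = 1000 → c = 10001001, weight = 3.
  m = 0100 → c = 01101110, weight = 5.
  m = 1100 → c = 11100111, weight = 6.
  m = 0010 → c = 01011101, weight = 5.
  m = 1010 → c = 11010100, weight = 4.
  m = 0110 → c = 00110011, weight = 4.
  m = 1110 → c = 10111010, weight = 5.
  m = 0001 → c = 01010011, weight = 4.
  m = 1001 → c = 11011010, weight = 5.
  m = 0101 → c = 00111101, weight = 5.
  m = 1101 → c = 10110100, weight = 4.
  m = 0011 → c = 00001110, weight = 3.
  m = 1011 → c = 10000111, weight = 4.
  m = 0111 → c = 01100000, weight = 2.
  m = 1111 → c = 11101001, weight = 5.
Tally weights:
  weight 0: 1 codewords.
  weight 2: 1 codewords.
  weight 3: 2 codewords.
  weight 4: 5 codewords.
  weight 5: 6 codewords.
  weight 6: 1 codewords.
Minimum distance d = smallest w > 0 with A_w > 0 = 2.
Sanity: Σ A_w = 16 = 2^4 = 16 ✓.


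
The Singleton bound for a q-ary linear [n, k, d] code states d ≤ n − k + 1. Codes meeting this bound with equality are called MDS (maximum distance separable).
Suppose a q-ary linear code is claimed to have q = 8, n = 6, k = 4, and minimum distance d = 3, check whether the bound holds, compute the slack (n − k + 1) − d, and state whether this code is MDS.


Singleton RHS = n − k + 1 = 3, slack = 0, bound satisfied, MDS.

Singleton bound: d ≤ n − k + 1.
Here n = 6, k = 4, so n − k + 1 = 3.
Given d = 3, check d ≤ 3: YES.
Slack = (n − k + 1) − d = 0.
The code is MDS (slack = 0).
Description: the claimed parameters are [6, 4, 3]_8; such a code would be MDS (meets Singleton bound).


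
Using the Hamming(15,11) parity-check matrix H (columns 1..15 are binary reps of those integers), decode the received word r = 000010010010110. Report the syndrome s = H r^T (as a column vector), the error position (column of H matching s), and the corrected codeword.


s = (0, 1, 0, 1)^T, error position = 5, corrected codeword c = 000000010010110

Compute s = H r^T mod 2 one row at a time:
  s_1 = 1 + 0 + 0 + 1 + 0 + 1 + 1 + 0 = 4 ≡ 0 (mod 2).
  s_2 = 0 + 1 + 0 + 0 + 0 + 1 + 1 + 0 = 3 ≡ 1 (mod 2).
  s_3 = 0 + 0 + 0 + 0 + 0 + 1 + 1 + 0 = 2 ≡ 0 (mod 2).
  s_4 = 0 + 0 + 1 + 0 + 0 + 1 + 1 + 0 = 3 ≡ 1 (mod 2).
s = (0, 1, 0, 1)^T — this equals column 5 of H (binary 0101), so error is at position 5.
Correct: flip bit 5 of r = 000010010010110 to get c = 000000010010110.


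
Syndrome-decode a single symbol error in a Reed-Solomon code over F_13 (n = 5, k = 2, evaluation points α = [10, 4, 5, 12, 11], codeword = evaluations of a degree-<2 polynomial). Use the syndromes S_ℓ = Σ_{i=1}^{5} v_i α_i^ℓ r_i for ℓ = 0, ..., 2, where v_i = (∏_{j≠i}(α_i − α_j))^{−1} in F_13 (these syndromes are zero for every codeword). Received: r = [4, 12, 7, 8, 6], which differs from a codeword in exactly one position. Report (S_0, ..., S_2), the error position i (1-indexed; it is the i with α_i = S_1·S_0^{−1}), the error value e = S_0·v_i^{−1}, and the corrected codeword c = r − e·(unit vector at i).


S = (3, 12, 9), error at position 2, error magnitude e = 7, c = [4, 5, 7, 8, 6].

Step 1: column multipliers v_i = (∏_{j≠i}(α_i − α_j))^{−1} mod 13.
  i = 1 (α = 10): (10−4)(10−5)(10−12)(10−11) = 6·5·(−2)·(−1) = 60 ≡ 8, so v_1 = 8^{−1} = 5 (mod 13).
  i = 2 (α = 4): (4−10)(4−5)(4−12)(4−11) = (−6)·(−1)·(−8)·(−7) = 336 ≡ 11, so v_2 = 11^{−1} = 6 (mod 13).
  i = 3 (α = 5): (5−10)(5−4)(5−12)(5−11) = (−5)·1·(−7)·(−6) = −210 ≡ 11, so v_3 = 11^{−1} = 6 (mod 13).
  i = 4 (α = 12): (12−10)(12−4)(12−5)(12−11) = 2·8·7·1 = 112 ≡ 8, so v_4 = 8^{−1} = 5 (mod 13).
  i = 5 (α = 11): (11−10)(11−4)(11−5)(11−12) = 1·7·6·(−1) = −42 ≡ 10, so v_5 = 10^{−1} = 4 (mod 13).
  v = [5, 6, 6, 5, 4].
Step 2: syndromes of r = [4, 12, 7, 8, 6] (all sums mod 13).
  S_0 = Σ v_i r_i = 5·4 + 6·12 + 6·7 + 5·8 + 4·6 = 198 ≡ 3.
  S_1 = Σ v_i α_i r_i = 5·10·4 + 6·4·12 + 6·5·7 + 5·12·8 + 4·11·6 = 1442 ≡ 12.
  α_i^2 mod 13 = [9, 3, 12, 1, 4].
  S_2 = Σ v_i α_i^2 r_i = 5·9·4 + 6·3·12 + 6·12·7 + 5·1·8 + 4·4·6 = 1036 ≡ 9.
  S = (3, 12, 9) ≠ 0, so r is not a codeword (an error is present).
Step 3: locate the error. For a single error e at position i, S_ℓ = v_i·e·α_i^ℓ, so α_err = S_1/S_0.
  S_0^{−1} = 3^{−1} = 9 (mod 13), so α_err = 12·9 = 108 ≡ 4 = α_2. Error position i = 2.
  Consistency check: S_2/S_1 = 9·12 = 108 ≡ 4 = α_err ✓ (single-error assumption holds).
Step 4: error magnitude e = S_0/v_2 = S_0·∏_{j≠2}(α_2 − α_j) = 3·11 = 33 ≡ 7 (mod 13).
Step 5: correct position 2: c_2 = r_2 − e = 12 − 7 ≡ 5 (mod 13). Hence c = [4, 5, 7, 8, 6].
  Check: interpolating c through the α_i gives m(x) = 10 + 2·x (degree < 2) with m(α_i) = c_i for every i, so c is indeed a codeword.


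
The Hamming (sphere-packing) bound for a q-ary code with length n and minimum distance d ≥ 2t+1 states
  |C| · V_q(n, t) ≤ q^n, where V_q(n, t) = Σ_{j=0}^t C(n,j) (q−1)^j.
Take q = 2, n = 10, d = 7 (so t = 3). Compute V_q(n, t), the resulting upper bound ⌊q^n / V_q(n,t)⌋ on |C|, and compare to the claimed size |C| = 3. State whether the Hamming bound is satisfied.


V_q(n, t) = 176, q^n = 1024, Hamming bound = 5, |C| = 3 ≤ bound (satisfied).

Step 1: Compute V_q(n, t) = Σ_{j=0}^3 C(n, j) (q−1)^j.
  j = 0: C(10,0)·(1)^0 = 1·1 = 1.
  j = 1: C(10,1)·(1)^1 = 10·1 = 10.
  j = 2: C(10,2)·(1)^2 = 45·1 = 45.
  j = 3: C(10,3)·(1)^3 = 120·1 = 120.
  V_q(n, t) = 1 + 10 + 45 + 120 = 176.
Step 2: q^n = 2^10 = 1024.
Step 3: Hamming bound ⌊q^n / V_q(n,t)⌋ = ⌊1024/176⌋ = 5.
Step 4: Compare |C| = 3 to 5: satisfied.
The claimed |C| lies below the Hamming bound.


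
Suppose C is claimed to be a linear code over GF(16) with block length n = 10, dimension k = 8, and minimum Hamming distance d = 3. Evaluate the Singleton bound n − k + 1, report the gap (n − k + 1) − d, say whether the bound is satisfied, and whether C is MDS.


Singleton RHS = n − k + 1 = 3, slack = 0, bound satisfied, MDS.

Singleton bound: d ≤ n − k + 1.
Here n = 10, k = 8, so n − k + 1 = 3.
Given d = 3, check d ≤ 3: YES.
Slack = (n − k + 1) − d = 0.
The code is MDS (slack = 0).
Description: the claimed parameters are [10, 8, 3]_16; such a code would be MDS (meets Singleton bound).


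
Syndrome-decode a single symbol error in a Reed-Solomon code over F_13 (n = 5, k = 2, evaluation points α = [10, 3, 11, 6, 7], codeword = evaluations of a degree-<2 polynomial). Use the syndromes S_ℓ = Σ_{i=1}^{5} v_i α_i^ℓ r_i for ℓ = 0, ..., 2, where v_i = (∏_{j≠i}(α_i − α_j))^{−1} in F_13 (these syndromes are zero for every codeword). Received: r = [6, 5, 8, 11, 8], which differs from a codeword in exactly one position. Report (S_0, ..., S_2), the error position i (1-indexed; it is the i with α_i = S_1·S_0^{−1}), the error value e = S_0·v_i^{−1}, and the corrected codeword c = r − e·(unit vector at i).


S = (11, 12, 6), error at position 5, error magnitude e = 8, c = [6, 5, 8, 11, 0].

Step 1: column multipliers v_i = (∏_{j≠i}(α_i − α_j))^{−1} mod 13.
  i = 1 (α = 10): (10−3)(10−11)(10−6)(10−7) = 7·(−1)·4·3 = −84 ≡ 7, so v_1 = 7^{−1} = 2 (mod 13).
  i = 2 (α = 3): (3−10)(3−11)(3−6)(3−7) = (−7)·(−8)·(−3)·(−4) = 672 ≡ 9, so v_2 = 9^{−1} = 3 (mod 13).
  i = 3 (α = 11): (11−10)(11−3)(11−6)(11−7) = 1·8·5·4 = 160 ≡ 4, so v_3 = 4^{−1} = 10 (mod 13).
  i = 4 (α = 6): (6−10)(6−3)(6−11)(6−7) = (−4)·3·(−5)·(−1) = −60 ≡ 5, so v_4 = 5^{−1} = 8 (mod 13).
  i = 5 (α = 7): (7−10)(7−3)(7−11)(7−6) = (−3)·4·(−4)·1 = 48 ≡ 9, so v_5 = 9^{−1} = 3 (mod 13).
  v = [2, 3, 10, 8, 3].
Step 2: syndromes of r = [6, 5, 8, 11, 8] (all sums mod 13).
  S_0 = Σ v_i r_i = 2·6 + 3·5 + 10·8 + 8·11 + 3·8 = 219 ≡ 11.
  S_1 = Σ v_i α_i r_i = 2·10·6 + 3·3·5 + 10·11·8 + 8·6·11 + 3·7·8 = 1741 ≡ 12.
  α_i^2 mod 13 = [9, 9, 4, 10, 10].
  S_2 = Σ v_i α_i^2 r_i = 2·9·6 + 3·9·5 + 10·4·8 + 8·10·11 + 3·10·8 = 1683 ≡ 6.
  S = (11, 12, 6) ≠ 0, so r is not a codeword (an error is present).
Step 3: locate the error. For a single error e at position i, S_ℓ = v_i·e·α_i^ℓ, so α_err = S_1/S_0.
  S_0^{−1} = 11^{−1} = 6 (mod 13), so α_err = 12·6 = 72 ≡ 7 = α_5. Error position i = 5.
  Consistency check: S_2/S_1 = 6·12 = 72 ≡ 7 = α_err ✓ (single-error assumption holds).
Step 4: error magnitude e = S_0/v_5 = S_0·∏_{j≠5}(α_5 − α_j) = 11·9 = 99 ≡ 8 (mod 13).
Step 5: correct position 5: c_5 = r_5 − e = 8 − 8 ≡ 0 (mod 13). Hence c = [6, 5, 8, 11, 0].
  Check: interpolating c through the α_i gives m(x) = 12 + 2·x (degree < 2) with m(α_i) = c_i for every i, so c is indeed a codeword.


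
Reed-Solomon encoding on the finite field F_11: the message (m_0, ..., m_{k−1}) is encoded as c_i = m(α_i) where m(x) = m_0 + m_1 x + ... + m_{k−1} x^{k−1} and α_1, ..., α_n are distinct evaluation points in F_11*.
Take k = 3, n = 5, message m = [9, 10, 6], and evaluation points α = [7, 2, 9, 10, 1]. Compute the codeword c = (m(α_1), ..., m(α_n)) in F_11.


c = [10, 9, 2, 5, 3]

Message polynomial: m(x) = 9 + 10·x + 6·x^2 (mod 11).
For each evaluation point α_i, compute m(α_i) mod 11:
  α_1 = 7: Horner steps 6 → 8 → 10, so m(7) = 10.
  α_2 = 2: Horner steps 6 → 0 → 9, so m(2) = 9.
  α_3 = 9: Horner steps 6 → 9 → 2, so m(9) = 2.
  α_4 = 10: Horner steps 6 → 4 → 5, so m(10) = 5.
  α_5 = 1: Horner steps 6 → 5 → 3, so m(1) = 3.
Codeword c = [10, 9, 2, 5, 3] ∈ F_11^5.


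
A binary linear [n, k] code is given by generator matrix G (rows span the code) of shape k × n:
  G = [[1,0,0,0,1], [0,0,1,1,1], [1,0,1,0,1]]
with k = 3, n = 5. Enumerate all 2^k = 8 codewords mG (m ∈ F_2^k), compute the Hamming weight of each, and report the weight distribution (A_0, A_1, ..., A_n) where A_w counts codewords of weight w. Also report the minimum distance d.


Weight distribution: A_0 = 1, A_1 = 1, A_2 = 3, A_3 = 3. Minimum distance d = 1.

Enumerate all 2^3 = 8 messages m ∈ F_2^3.
For each, compute codeword c = mG in F_2^5, then tally its weight.
  m = 000 → c = 00000, weight = 0.
  m = 100 → c = 10001, weight = 2.
  m = 010 → c = 00111, weight = 3.
  m = 110 → c = 10110, weight = 3.
  m = 001 → c = 10101, weight = 3.
  m = 101 → c = 00100, weight = 1.
  m = 011 → c = 10010, weight = 2.
  m = 111 → c = 00011, weight = 2.
Tally weights:
  weight 0: 1 codewords.
  weight 1: 1 codewords.
  weight 2: 3 codewords.
  weight 3: 3 codewords.
Minimum distance d = smallest w > 0 with A_w > 0 = 1.
Sanity: Σ A_w = 8 = 2^3 = 8 ✓.


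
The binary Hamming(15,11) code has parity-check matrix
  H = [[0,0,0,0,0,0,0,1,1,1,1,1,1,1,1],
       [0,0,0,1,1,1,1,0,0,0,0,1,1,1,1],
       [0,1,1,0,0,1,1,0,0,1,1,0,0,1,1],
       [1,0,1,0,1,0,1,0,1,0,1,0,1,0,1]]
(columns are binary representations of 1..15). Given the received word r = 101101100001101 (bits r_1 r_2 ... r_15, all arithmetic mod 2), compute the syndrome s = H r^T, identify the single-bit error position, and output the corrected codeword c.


s = (1, 0, 0, 1)^T, error position = 9, corrected codeword c = 101101101001101

Compute s = H r^T mod 2 one row at a time:
  s_1 = 0 + 0 + 0 + 0 + 1 + 1 + 0 + 1 = 3 ≡ 1 (mod 2).
  s_2 = 1 + 0 + 1 + 1 + 1 + 1 + 0 + 1 = 6 ≡ 0 (mod 2).
  s_3 = 0 + 1 + 1 + 1 + 0 + 0 + 0 + 1 = 4 ≡ 0 (mod 2).
  s_4 = 1 + 1 + 0 + 1 + 0 + 0 + 1 + 1 = 5 ≡ 1 (mod 2).
s = (1, 0, 0, 1)^T — this equals column 9 of H (binary 1001), so error is at position 9.
Correct: flip bit 9 of r = 101101100001101 to get c = 101101101001101.


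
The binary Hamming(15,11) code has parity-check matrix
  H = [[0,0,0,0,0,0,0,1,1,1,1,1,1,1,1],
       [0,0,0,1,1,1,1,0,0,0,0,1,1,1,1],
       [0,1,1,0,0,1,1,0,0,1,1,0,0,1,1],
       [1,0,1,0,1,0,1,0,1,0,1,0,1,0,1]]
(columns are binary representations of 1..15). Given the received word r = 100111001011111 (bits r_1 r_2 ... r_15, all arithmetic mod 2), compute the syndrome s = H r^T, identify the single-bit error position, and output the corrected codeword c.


s = (0, 1, 0, 0)^T, error position = 4, corrected codeword c = 100011001011111

Compute s = H r^T mod 2 one row at a time:
  s_1 = 0 + 1 + 0 + 1 + 1 + 1 + 1 + 1 = 6 ≡ 0 (mod 2).
  s_2 = 1 + 1 + 1 + 0 + 1 + 1 + 1 + 1 = 7 ≡ 1 (mod 2).
  s_3 = 0 + 0 + 1 + 0 + 0 + 1 + 1 + 1 = 4 ≡ 0 (mod 2).
  s_4 = 1 + 0 + 1 + 0 + 1 + 1 + 1 + 1 = 6 ≡ 0 (mod 2).
s = (0, 1, 0, 0)^T — this equals column 4 of H (binary 0100), so error is at position 4.
Correct: flip bit 4 of r = 100111001011111 to get c = 100011001011111.


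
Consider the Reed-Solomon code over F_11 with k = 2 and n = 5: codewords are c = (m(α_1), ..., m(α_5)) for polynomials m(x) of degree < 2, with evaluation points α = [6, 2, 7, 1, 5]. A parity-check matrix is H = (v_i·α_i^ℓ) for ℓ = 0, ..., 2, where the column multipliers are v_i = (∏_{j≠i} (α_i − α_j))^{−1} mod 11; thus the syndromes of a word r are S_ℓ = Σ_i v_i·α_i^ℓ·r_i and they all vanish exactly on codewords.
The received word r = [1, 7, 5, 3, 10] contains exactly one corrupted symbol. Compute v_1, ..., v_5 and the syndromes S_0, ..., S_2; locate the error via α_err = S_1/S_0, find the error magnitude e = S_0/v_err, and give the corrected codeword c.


S = (1, 5, 3), error at position 5, error magnitude e = 2, c = [1, 7, 5, 3, 8].

Step 1: column multipliers v_i = (∏_{j≠i}(α_i − α_j))^{−1} mod 11.
  i = 1 (α = 6): (6−2)(6−7)(6−1)(6−5) = 4·(−1)·5·1 = −20 ≡ 2, so v_1 = 2^{−1} = 6 (mod 11).
  i = 2 (α = 2): (2−6)(2−7)(2−1)(2−5) = (−4)·(−5)·1·(−3) = −60 ≡ 6, so v_2 = 6^{−1} = 2 (mod 11).
  i = 3 (α = 7): (7−6)(7−2)(7−1)(7−5) = 1·5·6·2 = 60 ≡ 5, so v_3 = 5^{−1} = 9 (mod 11).
  i = 4 (α = 1): (1−6)(1−2)(1−7)(1−5) = (−5)·(−1)·(−6)·(−4) = 120 ≡ 10, so v_4 = 10^{−1} = 10 (mod 11).
  i = 5 (α = 5): (5−6)(5−2)(5−7)(5−1) = (−1)·3·(−2)·4 = 24 ≡ 2, so v_5 = 2^{−1} = 6 (mod 11).
  v = [6, 2, 9, 10, 6].
Step 2: syndromes of r = [1, 7, 5, 3, 10] (all sums mod 11).
  S_0 = Σ v_i r_i = 6·1 + 2·7 + 9·5 + 10·3 + 6·10 = 155 ≡ 1.
  S_1 = Σ v_i α_i r_i = 6·6·1 + 2·2·7 + 9·7·5 + 10·1·3 + 6·5·10 = 709 ≡ 5.
  α_i^2 mod 11 = [3, 4, 5, 1, 3].
  S_2 = Σ v_i α_i^2 r_i = 6·3·1 + 2·4·7 + 9·5·5 + 10·1·3 + 6·3·10 = 509 ≡ 3.
  S = (1, 5, 3) ≠ 0, so r is not a codeword (an error is present).
Step 3: locate the error. For a single error e at position i, S_ℓ = v_i·e·α_i^ℓ, so α_err = S_1/S_0.
  S_0^{−1} = 1^{−1} = 1 (mod 11), so α_err = 5·1 = 5 ≡ 5 = α_5. Error position i = 5.
  Consistency check: S_2/S_1 = 3·9 = 27 ≡ 5 = α_err ✓ (single-error assumption holds).
Step 4: error magnitude e = S_0/v_5 = S_0·∏_{j≠5}(α_5 − α_j) = 1·2 = 2 ≡ 2 (mod 11).
Step 5: correct position 5: c_5 = r_5 − e = 10 − 2 ≡ 8 (mod 11). Hence c = [1, 7, 5, 3, 8].
  Check: interpolating c through the α_i gives m(x) = 10 + 4·x (degree < 2) with m(α_i) = c_i for every i, so c is indeed a codeword.


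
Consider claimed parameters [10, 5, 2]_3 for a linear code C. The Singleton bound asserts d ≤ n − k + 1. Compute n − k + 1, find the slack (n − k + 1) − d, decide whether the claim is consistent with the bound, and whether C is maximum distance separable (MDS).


Singleton RHS = n − k + 1 = 6, slack = 4, bound satisfied, not MDS.

Singleton bound: d ≤ n − k + 1.
Here n = 10, k = 5, so n − k + 1 = 6.
Given d = 2, check d ≤ 6: YES.
Slack = (n − k + 1) − d = 4.
The code is NOT MDS (slack = 4 > 0).
Description: the claimed parameters are [10, 5, 2]_3; such a code would be non-MDS.


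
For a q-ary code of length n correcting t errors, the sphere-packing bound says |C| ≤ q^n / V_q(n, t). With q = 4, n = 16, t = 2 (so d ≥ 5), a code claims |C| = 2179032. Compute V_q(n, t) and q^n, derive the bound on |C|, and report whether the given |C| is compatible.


V_q(n, t) = 1129, q^n = 4294967296, Hamming bound = 3804222, |C| = 2179032 ≤ bound (satisfied).

Step 1: Compute V_q(n, t) = Σ_{j=0}^2 C(n, j) (q−1)^j.
  j = 0: C(16,0)·(3)^0 = 1·1 = 1.
  j = 1: C(16,1)·(3)^1 = 16·3 = 48.
  j = 2: C(16,2)·(3)^2 = 120·9 = 1080.
  V_q(n, t) = 1 + 48 + 1080 = 1129.
Step 2: q^n = 4^16 = 4294967296.
Step 3: Hamming bound ⌊q^n / V_q(n,t)⌋ = ⌊4294967296/1129⌋ = 3804222.
Step 4: Compare |C| = 2179032 to 3804222: satisfied.
The claimed |C| lies below the Hamming bound.


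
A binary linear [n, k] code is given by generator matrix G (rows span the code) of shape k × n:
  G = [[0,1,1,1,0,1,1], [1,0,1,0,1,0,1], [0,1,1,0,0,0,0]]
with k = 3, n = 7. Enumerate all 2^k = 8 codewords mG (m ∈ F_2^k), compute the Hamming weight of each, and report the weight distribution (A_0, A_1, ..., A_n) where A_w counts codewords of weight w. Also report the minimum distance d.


Weight distribution: A_0 = 1, A_2 = 1, A_3 = 1, A_4 = 2, A_5 = 3. Minimum distance d = 2.

Enumerate all 2^3 = 8 messages m ∈ F_2^3.
For each, compute codeword c = mG in F_2^7, then tally its weight.
  m = 000 → c = 0000000, weight = 0.
  m = 100 → c = 0111011, weight = 5.
  m = 010 → c = 1010101, weight = 4.
  m = 110 → c = 1101110, weight = 5.
  m = 001 → c = 0110000, weight = 2.
  m = 101 → c = 0001011, weight = 3.
  m = 011 → c = 1100101, weight = 4.
  m = 111 → c = 1011110, weight = 5.
Tally weights:
  weight 0: 1 codewords.
  weight 2: 1 codewords.
  weight 3: 1 codewords.
  weight 4: 2 codewords.
  weight 5: 3 codewords.
Minimum distance d = smallest w > 0 with A_w > 0 = 2.
Sanity: Σ A_w = 8 = 2^3 = 8 ✓.


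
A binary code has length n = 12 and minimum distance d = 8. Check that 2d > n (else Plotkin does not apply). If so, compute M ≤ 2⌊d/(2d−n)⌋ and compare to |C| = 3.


Plotkin bound M ≤ 4; given |C| = 3 ≤ bound (satisfied).

Check applicability: 2d = 16, n = 12.
2d − n = 4 > 0, so Plotkin applies.
Compute d/(2d−n) = 8/4 ≈ 2.0000.
⌊d/(2d−n)⌋ = 2.
Plotkin bound: M ≤ 2·2 = 4.
Given |C| = 3, check: satisfied.
This |C| is below the Plotkin bound.


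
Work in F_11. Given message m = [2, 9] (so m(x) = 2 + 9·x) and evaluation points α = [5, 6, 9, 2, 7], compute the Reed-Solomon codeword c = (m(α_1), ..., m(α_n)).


c = [3, 1, 6, 9, 10]

Message polynomial: m(x) = 2 + 9·x (mod 11).
For each evaluation point α_i, compute m(α_i) mod 11:
  α_1 = 5: Horner steps 9 → 3, so m(5) = 3.
  α_2 = 6: Horner steps 9 → 1, so m(6) = 1.
  α_3 = 9: Horner steps 9 → 6, so m(9) = 6.
  α_4 = 2: Horner steps 9 → 9, so m(2) = 9.
  α_5 = 7: Horner steps 9 → 10, so m(7) = 10.
Codeword c = [3, 1, 6, 9, 10] ∈ F_11^5.


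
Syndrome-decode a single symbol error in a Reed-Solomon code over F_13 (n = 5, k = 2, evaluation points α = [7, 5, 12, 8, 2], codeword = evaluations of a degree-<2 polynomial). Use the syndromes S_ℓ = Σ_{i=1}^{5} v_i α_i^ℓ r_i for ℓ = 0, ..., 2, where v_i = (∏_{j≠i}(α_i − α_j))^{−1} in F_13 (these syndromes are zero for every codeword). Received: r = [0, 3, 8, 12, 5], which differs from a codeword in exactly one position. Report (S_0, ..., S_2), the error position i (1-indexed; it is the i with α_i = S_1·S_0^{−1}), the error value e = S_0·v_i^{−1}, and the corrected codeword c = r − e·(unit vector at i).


S = (10, 11, 3), error at position 2, error magnitude e = 1, c = [0, 2, 8, 12, 5].

Step 1: column multipliers v_i = (∏_{j≠i}(α_i − α_j))^{−1} mod 13.
  i = 1 (α = 7): (7−5)(7−12)(7−8)(7−2) = 2·(−5)·(−1)·5 = 50 ≡ 11, so v_1 = 11^{−1} = 6 (mod 13).
  i = 2 (α = 5): (5−7)(5−12)(5−8)(5−2) = (−2)·(−7)·(−3)·3 = −126 ≡ 4, so v_2 = 4^{−1} = 10 (mod 13).
  i = 3 (α = 12): (12−7)(12−5)(12−8)(12−2) = 5·7·4·10 = 1400 ≡ 9, so v_3 = 9^{−1} = 3 (mod 13).
  i = 4 (α = 8): (8−7)(8−5)(8−12)(8−2) = 1·3·(−4)·6 = −72 ≡ 6, so v_4 = 6^{−1} = 11 (mod 13).
  i = 5 (α = 2): (2−7)(2−5)(2−12)(2−8) = (−5)·(−3)·(−10)·(−6) = 900 ≡ 3, so v_5 = 3^{−1} = 9 (mod 13).
  v = [6, 10, 3, 11, 9].
Step 2: syndromes of r = [0, 3, 8, 12, 5] (all sums mod 13).
  S_0 = Σ v_i r_i = 6·0 + 10·3 + 3·8 + 11·12 + 9·5 = 231 ≡ 10.
  S_1 = Σ v_i α_i r_i = 6·7·0 + 10·5·3 + 3·12·8 + 11·8·12 + 9·2·5 = 1584 ≡ 11.
  α_i^2 mod 13 = [10, 12, 1, 12, 4].
  S_2 = Σ v_i α_i^2 r_i = 6·10·0 + 10·12·3 + 3·1·8 + 11·12·12 + 9·4·5 = 2148 ≡ 3.
  S = (10, 11, 3) ≠ 0, so r is not a codeword (an error is present).
Step 3: locate the error. For a single error e at position i, S_ℓ = v_i·e·α_i^ℓ, so α_err = S_1/S_0.
  S_0^{−1} = 10^{−1} = 4 (mod 13), so α_err = 11·4 = 44 ≡ 5 = α_2. Error position i = 2.
  Consistency check: S_2/S_1 = 3·6 = 18 ≡ 5 = α_err ✓ (single-error assumption holds).
Step 4: error magnitude e = S_0/v_2 = S_0·∏_{j≠2}(α_2 − α_j) = 10·4 = 40 ≡ 1 (mod 13).
Step 5: correct position 2: c_2 = r_2 − e = 3 − 1 ≡ 2 (mod 13). Hence c = [0, 2, 8, 12, 5].
  Check: interpolating c through the α_i gives m(x) = 7 + 12·x (degree < 2) with m(α_i) = c_i for every i, so c is indeed a codeword.


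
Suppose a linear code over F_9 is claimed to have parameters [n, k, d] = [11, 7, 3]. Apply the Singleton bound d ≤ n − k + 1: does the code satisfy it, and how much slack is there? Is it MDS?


Singleton RHS = n − k + 1 = 5, slack = 2, bound satisfied, not MDS.

Singleton bound: d ≤ n − k + 1.
Here n = 11, k = 7, so n − k + 1 = 5.
Given d = 3, check d ≤ 5: YES.
Slack = (n − k + 1) − d = 2.
The code is NOT MDS (slack = 2 > 0).
Description: the claimed parameters are [11, 7, 3]_9; such a code would be non-MDS.


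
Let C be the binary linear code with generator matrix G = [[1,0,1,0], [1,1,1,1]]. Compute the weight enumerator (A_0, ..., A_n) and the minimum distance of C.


Weight distribution: A_0 = 1, A_2 = 2, A_4 = 1. Minimum distance d = 2.

Enumerate all 2^2 = 4 messages m ∈ F_2^2.
For each, compute codeword c = mG in F_2^4, then tally its weight.
  m = 00 → c = 0000, weight = 0.
  m = 10 → c = 1010, weight = 2.
  m = 01 → c = 1111, weight = 4.
  m = 11 → c = 0101, weight = 2.
Tally weights:
  weight 0: 1 codewords.
  weight 2: 2 codewords.
  weight 4: 1 codewords.
Minimum distance d = smallest w > 0 with A_w > 0 = 2.
Sanity: Σ A_w = 4 = 2^2 = 4 ✓.


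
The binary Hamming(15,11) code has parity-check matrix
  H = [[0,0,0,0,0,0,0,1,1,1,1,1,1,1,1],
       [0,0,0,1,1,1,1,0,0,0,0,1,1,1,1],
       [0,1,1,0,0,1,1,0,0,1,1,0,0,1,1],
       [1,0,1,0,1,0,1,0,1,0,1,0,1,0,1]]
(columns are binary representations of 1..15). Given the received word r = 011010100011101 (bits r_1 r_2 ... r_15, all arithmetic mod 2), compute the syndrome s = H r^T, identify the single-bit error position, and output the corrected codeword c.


s = (0, 1, 1, 0)^T, error position = 6, corrected codeword c = 011011100011101

Compute s = H r^T mod 2 one row at a time:
  s_1 = 0 + 0 + 0 + 1 + 1 + 1 + 0 + 1 = 4 ≡ 0 (mod 2).
  s_2 = 0 + 1 + 0 + 1 + 1 + 1 + 0 + 1 = 5 ≡ 1 (mod 2).
  s_3 = 1 + 1 + 0 + 1 + 0 + 1 + 0 + 1 = 5 ≡ 1 (mod 2).
  s_4 = 0 + 1 + 1 + 1 + 0 + 1 + 1 + 1 = 6 ≡ 0 (mod 2).
s = (0, 1, 1, 0)^T — this equals column 6 of H (binary 0110), so error is at position 6.
Correct: flip bit 6 of r = 011010100011101 to get c = 011011100011101.


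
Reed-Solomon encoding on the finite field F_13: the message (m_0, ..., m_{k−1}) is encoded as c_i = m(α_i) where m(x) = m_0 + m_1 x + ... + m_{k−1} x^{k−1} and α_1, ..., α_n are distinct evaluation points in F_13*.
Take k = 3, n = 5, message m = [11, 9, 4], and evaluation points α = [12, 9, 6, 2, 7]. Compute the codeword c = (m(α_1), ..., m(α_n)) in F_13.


c = [6, 0, 1, 6, 10]

Message polynomial: m(x) = 11 + 9·x + 4·x^2 (mod 13).
For each evaluation point α_i, compute m(α_i) mod 13:
  α_1 = 12: Horner steps 4 → 5 → 6, so m(12) = 6.
  α_2 = 9: Horner steps 4 → 6 → 0, so m(9) = 0.
  α_3 = 6: Horner steps 4 → 7 → 1, so m(6) = 1.
  α_4 = 2: Horner steps 4 → 4 → 6, so m(2) = 6.
  α_5 = 7: Horner steps 4 → 11 → 10, so m(7) = 10.
Codeword c = [6, 0, 1, 6, 10] ∈ F_13^5.


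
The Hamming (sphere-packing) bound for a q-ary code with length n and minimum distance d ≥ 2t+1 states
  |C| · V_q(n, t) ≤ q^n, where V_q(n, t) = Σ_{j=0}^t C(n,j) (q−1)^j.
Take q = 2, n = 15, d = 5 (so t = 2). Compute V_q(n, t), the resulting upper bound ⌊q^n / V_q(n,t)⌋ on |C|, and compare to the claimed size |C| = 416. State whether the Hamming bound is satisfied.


V_q(n, t) = 121, q^n = 32768, Hamming bound = 270, |C| = 416 > bound (violated).

Step 1: Compute V_q(n, t) = Σ_{j=0}^2 C(n, j) (q−1)^j.
  j = 0: C(15,0)·(1)^0 = 1·1 = 1.
  j = 1: C(15,1)·(1)^1 = 15·1 = 15.
  j = 2: C(15,2)·(1)^2 = 105·1 = 105.
  V_q(n, t) = 1 + 15 + 105 = 121.
Step 2: q^n = 2^15 = 32768.
Step 3: Hamming bound ⌊q^n / V_q(n,t)⌋ = ⌊32768/121⌋ = 270.
Step 4: Compare |C| = 416 to 270: violated.
The claimed |C| lies above the Hamming bound, so no 2-ary code of length 15 with d ≥ 5 can have 416 codewords.


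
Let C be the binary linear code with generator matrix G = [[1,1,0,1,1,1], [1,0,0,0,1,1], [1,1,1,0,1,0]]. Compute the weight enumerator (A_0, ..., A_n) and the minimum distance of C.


Weight distribution: A_0 = 1, A_2 = 1, A_3 = 3, A_4 = 2, A_5 = 1. Minimum distance d = 2.

Enumerate all 2^3 = 8 messages m ∈ F_2^3.
For each, compute codeword c = mG in F_2^6, then tally its weight.
  m = 000 → c = 000000, weight = 0.
  m = 100 → c = 110111, weight = 5.
  m = 010 → c = 100011, weight = 3.
  m = 110 → c = 010100, weight = 2.
  m = 001 → c = 111010, weight = 4.
  m = 101 → c = 001101, weight = 3.
  m = 011 → c = 011001, weight = 3.
  m = 111 → c = 101110, weight = 4.
Tally weights:
  weight 0: 1 codewords.
  weight 2: 1 codewords.
  weight 3: 3 codewords.
  weight 4: 2 codewords.
  weight 5: 1 codewords.
Minimum distance d = smallest w > 0 with A_w > 0 = 2.
Sanity: Σ A_w = 8 = 2^3 = 8 ✓.


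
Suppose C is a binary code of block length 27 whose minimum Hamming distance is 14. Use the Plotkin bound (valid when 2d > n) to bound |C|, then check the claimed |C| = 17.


Plotkin bound M ≤ 28; given |C| = 17 ≤ bound (satisfied).

Check applicability: 2d = 28, n = 27.
2d − n = 1 > 0, so Plotkin applies.
Compute d/(2d−n) = 14/1 ≈ 14.0000.
⌊d/(2d−n)⌋ = 14.
Plotkin bound: M ≤ 2·14 = 28.
Given |C| = 17, check: satisfied.
This |C| is below the Plotkin bound.


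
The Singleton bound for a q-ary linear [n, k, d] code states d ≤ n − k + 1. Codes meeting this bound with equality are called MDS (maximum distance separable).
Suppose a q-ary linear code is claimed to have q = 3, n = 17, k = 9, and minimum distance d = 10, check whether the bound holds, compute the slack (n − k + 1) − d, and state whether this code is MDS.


Singleton RHS = n − k + 1 = 9, slack = -1, bound violated (no such code; not MDS).

Singleton bound: d ≤ n − k + 1.
Here n = 17, k = 9, so n − k + 1 = 9.
Given d = 10, check d ≤ 9: NO.
Slack = (n − k + 1) − d = -1.
The slack is negative: d = 10 exceeds n − k + 1 = 9 by 1, so the Singleton bound is violated and no linear [17, 9, 10]_3 code can exist. In particular it is not MDS (MDS requires d = n − k + 1 exactly).
Description: the claimed parameters are [17, 9, 10]_3; such a code would be impossible (violates the Singleton bound).


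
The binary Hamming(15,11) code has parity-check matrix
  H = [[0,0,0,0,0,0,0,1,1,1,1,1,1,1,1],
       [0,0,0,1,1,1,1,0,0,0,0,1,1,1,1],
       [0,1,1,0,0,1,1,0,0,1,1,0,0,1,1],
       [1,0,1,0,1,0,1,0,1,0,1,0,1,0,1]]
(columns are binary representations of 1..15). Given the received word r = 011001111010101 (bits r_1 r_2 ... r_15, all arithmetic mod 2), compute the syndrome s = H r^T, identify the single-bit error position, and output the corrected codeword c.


s = (1, 0, 0, 0)^T, error position = 8, corrected codeword c = 011001101010101

Compute s = H r^T mod 2 one row at a time:
  s_1 = 1 + 1 + 0 + 1 + 0 + 1 + 0 + 1 = 5 ≡ 1 (mod 2).
  s_2 = 0 + 0 + 1 + 1 + 0 + 1 + 0 + 1 = 4 ≡ 0 (mod 2).
  s_3 = 1 + 1 + 1 + 1 + 0 + 1 + 0 + 1 = 6 ≡ 0 (mod 2).
  s_4 = 0 + 1 + 0 + 1 + 1 + 1 + 1 + 1 = 6 ≡ 0 (mod 2).
s = (1, 0, 0, 0)^T — this equals column 8 of H (binary 1000), so error is at position 8.
Correct: flip bit 8 of r = 011001111010101 to get c = 011001101010101.


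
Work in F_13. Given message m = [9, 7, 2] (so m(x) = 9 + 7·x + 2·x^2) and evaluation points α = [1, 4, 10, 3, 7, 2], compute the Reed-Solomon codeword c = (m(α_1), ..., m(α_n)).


c = [5, 4, 6, 9, 0, 5]

Message polynomial: m(x) = 9 + 7·x + 2·x^2 (mod 13).
For each evaluation point α_i, compute m(α_i) mod 13:
  α_1 = 1: Horner steps 2 → 9 → 5, so m(1) = 5.
  α_2 = 4: Horner steps 2 → 2 → 4, so m(4) = 4.
  α_3 = 10: Horner steps 2 → 1 → 6, so m(10) = 6.
  α_4 = 3: Horner steps 2 → 0 → 9, so m(3) = 9.
  α_5 = 7: Horner steps 2 → 8 → 0, so m(7) = 0.
  α_6 = 2: Horner steps 2 → 11 → 5, so m(2) = 5.
Codeword c = [5, 4, 6, 9, 0, 5] ∈ F_13^6.


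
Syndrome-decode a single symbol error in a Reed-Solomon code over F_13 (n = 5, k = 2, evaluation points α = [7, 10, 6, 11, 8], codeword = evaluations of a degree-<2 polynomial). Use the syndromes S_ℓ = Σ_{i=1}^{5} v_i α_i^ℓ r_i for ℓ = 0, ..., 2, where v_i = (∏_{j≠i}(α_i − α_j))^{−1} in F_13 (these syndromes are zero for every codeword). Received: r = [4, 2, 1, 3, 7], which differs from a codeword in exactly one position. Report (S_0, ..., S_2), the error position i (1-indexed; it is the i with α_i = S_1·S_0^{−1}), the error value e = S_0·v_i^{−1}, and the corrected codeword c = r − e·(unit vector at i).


S = (1, 10, 9), error at position 2, error magnitude e = 2, c = [4, 0, 1, 3, 7].

Step 1: column multipliers v_i = (∏_{j≠i}(α_i − α_j))^{−1} mod 13.
  i = 1 (α = 7): (7−10)(7−6)(7−11)(7−8) = (−3)·1·(−4)·(−1) = −12 ≡ 1, so v_1 = 1^{−1} = 1 (mod 13).
  i = 2 (α = 10): (10−7)(10−6)(10−11)(10−8) = 3·4·(−1)·2 = −24 ≡ 2, so v_2 = 2^{−1} = 7 (mod 13).
  i = 3 (α = 6): (6−7)(6−10)(6−11)(6−8) = (−1)·(−4)·(−5)·(−2) = 40 ≡ 1, so v_3 = 1^{−1} = 1 (mod 13).
  i = 4 (α = 11): (11−7)(11−10)(11−6)(11−8) = 4·1·5·3 = 60 ≡ 8, so v_4 = 8^{−1} = 5 (mod 13).
  i = 5 (α = 8): (8−7)(8−10)(8−6)(8−11) = 1·(−2)·2·(−3) = 12 ≡ 12, so v_5 = 12^{−1} = 12 (mod 13).
  v = [1, 7, 1, 5, 12].
Step 2: syndromes of r = [4, 2, 1, 3, 7] (all sums mod 13).
  S_0 = Σ v_i r_i = 1·4 + 7·2 + 1·1 + 5·3 + 12·7 = 118 ≡ 1.
  S_1 = Σ v_i α_i r_i = 1·7·4 + 7·10·2 + 1·6·1 + 5·11·3 + 12·8·7 = 1011 ≡ 10.
  α_i^2 mod 13 = [10, 9, 10, 4, 12].
  S_2 = Σ v_i α_i^2 r_i = 1·10·4 + 7·9·2 + 1·10·1 + 5·4·3 + 12·12·7 = 1244 ≡ 9.
  S = (1, 10, 9) ≠ 0, so r is not a codeword (an error is present).
Step 3: locate the error. For a single error e at position i, S_ℓ = v_i·e·α_i^ℓ, so α_err = S_1/S_0.
  S_0^{−1} = 1^{−1} = 1 (mod 13), so α_err = 10·1 = 10 ≡ 10 = α_2. Error position i = 2.
  Consistency check: S_2/S_1 = 9·4 = 36 ≡ 10 = α_err ✓ (single-error assumption holds).
Step 4: error magnitude e = S_0/v_2 = S_0·∏_{j≠2}(α_2 − α_j) = 1·2 = 2 ≡ 2 (mod 13).
Step 5: correct position 2: c_2 = r_2 − e = 2 − 2 ≡ 0 (mod 13). Hence c = [4, 0, 1, 3, 7].
  Check: interpolating c through the α_i gives m(x) = 9 + 3·x (degree < 2) with m(α_i) = c_i for every i, so c is indeed a codeword.


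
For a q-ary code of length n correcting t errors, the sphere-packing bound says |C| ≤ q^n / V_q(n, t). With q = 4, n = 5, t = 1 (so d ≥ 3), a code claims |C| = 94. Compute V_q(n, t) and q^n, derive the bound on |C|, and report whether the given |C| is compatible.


V_q(n, t) = 16, q^n = 1024, Hamming bound = 64, |C| = 94 > bound (violated).

Step 1: Compute V_q(n, t) = Σ_{j=0}^1 C(n, j) (q−1)^j.
  j = 0: C(5,0)·(3)^0 = 1·1 = 1.
  j = 1: C(5,1)·(3)^1 = 5·3 = 15.
  V_q(n, t) = 1 + 15 = 16.
Step 2: q^n = 4^5 = 1024.
Step 3: Hamming bound ⌊q^n / V_q(n,t)⌋ = ⌊1024/16⌋ = 64.
Step 4: Compare |C| = 94 to 64: violated.
The claimed |C| lies above the Hamming bound, so no 4-ary code of length 5 with d ≥ 3 can have 94 codewords.


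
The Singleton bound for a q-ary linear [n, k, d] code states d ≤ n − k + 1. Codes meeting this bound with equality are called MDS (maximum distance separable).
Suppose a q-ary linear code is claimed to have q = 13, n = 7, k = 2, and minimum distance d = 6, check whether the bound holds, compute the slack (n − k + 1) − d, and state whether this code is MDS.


Singleton RHS = n − k + 1 = 6, slack = 0, bound satisfied, MDS.

Singleton bound: d ≤ n − k + 1.
Here n = 7, k = 2, so n − k + 1 = 6.
Given d = 6, check d ≤ 6: YES.
Slack = (n − k + 1) − d = 0.
The code is MDS (slack = 0).
Description: the claimed parameters are [7, 2, 6]_13; such a code would be MDS (meets Singleton bound).


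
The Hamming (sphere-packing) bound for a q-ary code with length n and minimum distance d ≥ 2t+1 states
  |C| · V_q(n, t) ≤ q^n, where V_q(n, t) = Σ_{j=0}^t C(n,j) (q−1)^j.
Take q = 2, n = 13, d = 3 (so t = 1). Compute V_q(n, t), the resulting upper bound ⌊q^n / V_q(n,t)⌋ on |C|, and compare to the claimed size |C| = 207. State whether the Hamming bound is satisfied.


V_q(n, t) = 14, q^n = 8192, Hamming bound = 585, |C| = 207 ≤ bound (satisfied).

Step 1: Compute V_q(n, t) = Σ_{j=0}^1 C(n, j) (q−1)^j.
  j = 0: C(13,0)·(1)^0 = 1·1 = 1.
  j = 1: C(13,1)·(1)^1 = 13·1 = 13.
  V_q(n, t) = 1 + 13 = 14.
Step 2: q^n = 2^13 = 8192.
Step 3: Hamming bound ⌊q^n / V_q(n,t)⌋ = ⌊8192/14⌋ = 585.
Step 4: Compare |C| = 207 to 585: satisfied.
The claimed |C| lies below the Hamming bound.
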